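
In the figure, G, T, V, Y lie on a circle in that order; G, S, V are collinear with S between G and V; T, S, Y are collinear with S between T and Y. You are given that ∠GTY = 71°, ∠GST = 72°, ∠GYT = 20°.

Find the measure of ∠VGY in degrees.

∠VGY = 52°

1. ∠VSY = 72°  [vertical angles at S]
2. ∠GSY = 108°  [linear pair at S on GV]
3. ∠VGY = 52°  [△GSY]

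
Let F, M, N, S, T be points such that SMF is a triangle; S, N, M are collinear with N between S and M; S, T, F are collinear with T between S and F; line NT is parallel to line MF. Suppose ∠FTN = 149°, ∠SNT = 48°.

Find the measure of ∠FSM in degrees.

1. ∠NTS = 31°  [linear pair at T on SF]
2. ∠NST = 101°  [△SNT]
3. ∠FSM = 101°  [N on SM, T on SF]

∠FSM = 101°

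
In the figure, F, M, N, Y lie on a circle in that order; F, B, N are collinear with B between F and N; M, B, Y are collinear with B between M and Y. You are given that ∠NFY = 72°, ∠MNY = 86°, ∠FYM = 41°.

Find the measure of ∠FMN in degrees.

1. ∠NMY = 72°  [same arc NY]
2. ∠MYN = 22°  [△MNY]
3. ∠FNM = 41°  [same arc FM]
4. ∠MFN = 22°  [same arc MN]
5. ∠FMN = 117°  [△FMN]

∠FMN = 117°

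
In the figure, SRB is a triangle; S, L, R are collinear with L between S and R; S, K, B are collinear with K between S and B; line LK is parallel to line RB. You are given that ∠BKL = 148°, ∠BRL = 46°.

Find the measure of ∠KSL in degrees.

1. ∠LKS = 32°  [linear pair at K on SB]
2. ∠BRS = 46°  [L on ray RS]
3. ∠RBS = 32°  [LK∥RB, corresponding at K]
4. ∠BSR = 102°  [△SRB]
5. ∠KSL = 102°  [L on SR, K on SB]

∠KSL = 102°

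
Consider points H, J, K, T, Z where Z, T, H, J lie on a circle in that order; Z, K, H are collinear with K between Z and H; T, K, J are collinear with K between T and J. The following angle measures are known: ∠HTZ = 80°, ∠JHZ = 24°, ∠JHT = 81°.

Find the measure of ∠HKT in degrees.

1. ∠HJZ = 100°  [cyclic ZTHJ, opposite ∠T+∠J]
2. ∠JTZ = 24°  [same arc ZJ]
3. ∠HZJ = 56°  [△ZHJ]
4. ∠JZT = 99°  [cyclic ZTHJ, opposite ∠Z+∠H]
5. ∠TJZ = 57°  [△ZTJ]
6. ∠HTJ = 56°  [same arc HJ]
7. ∠THZ = 57°  [same arc ZT]
8. ∠HKT = 67°  [△TKH]

∠HKT = 67°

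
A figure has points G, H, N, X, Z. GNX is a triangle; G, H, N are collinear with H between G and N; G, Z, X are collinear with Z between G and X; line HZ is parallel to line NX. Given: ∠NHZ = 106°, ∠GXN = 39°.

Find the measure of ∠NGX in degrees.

∠NGX = 67°

1. ∠GHZ = 74°  [linear pair at H on GN]
2. ∠GZH = 39°  [HZ∥NX, corresponding at Z]
3. ∠HGZ = 67°  [△GHZ]
4. ∠NGX = 67°  [H on GN, Z on GX]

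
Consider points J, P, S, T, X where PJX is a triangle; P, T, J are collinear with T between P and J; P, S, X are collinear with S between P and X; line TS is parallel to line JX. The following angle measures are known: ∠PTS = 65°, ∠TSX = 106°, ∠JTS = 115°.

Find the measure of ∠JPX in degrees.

∠JPX = 41°

1. ∠PST = 74°  [linear pair at S on PX]
2. ∠SPT = 41°  [△PTS]
3. ∠JPX = 41°  [T on PJ, S on PX]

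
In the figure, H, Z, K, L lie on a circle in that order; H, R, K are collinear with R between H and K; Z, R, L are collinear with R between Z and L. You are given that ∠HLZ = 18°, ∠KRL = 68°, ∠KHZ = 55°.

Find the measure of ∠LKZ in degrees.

∠LKZ = 75°

1. ∠HRZ = 68°  [vertical angles at R]
2. ∠HZL = 57°  [△HRZ]
3. ∠LHZ = 105°  [△HZL]
4. ∠LKZ = 75°  [cyclic HZKL, opposite ∠H+∠K]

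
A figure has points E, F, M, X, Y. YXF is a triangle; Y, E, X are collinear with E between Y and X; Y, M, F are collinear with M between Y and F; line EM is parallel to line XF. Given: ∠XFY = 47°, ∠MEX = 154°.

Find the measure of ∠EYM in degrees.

1. ∠EMY = 47°  [EM∥XF, corresponding at M]
2. ∠MEY = 26°  [linear pair at E on YX]
3. ∠EYM = 107°  [△YEM]

∠EYM = 107°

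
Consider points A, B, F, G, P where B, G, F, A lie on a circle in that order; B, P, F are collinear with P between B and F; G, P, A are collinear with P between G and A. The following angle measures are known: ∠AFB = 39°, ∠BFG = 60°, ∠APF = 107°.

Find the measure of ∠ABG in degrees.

1. ∠AGB = 39°  [same arc BA]
2. ∠BAG = 60°  [same arc BG]
3. ∠ABG = 81°  [△BGA]

∠ABG = 81°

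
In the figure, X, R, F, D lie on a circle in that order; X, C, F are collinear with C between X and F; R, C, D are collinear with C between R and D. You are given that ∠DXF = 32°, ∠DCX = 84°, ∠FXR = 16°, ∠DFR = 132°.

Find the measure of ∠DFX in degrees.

∠DFX = 68°

1. ∠DCF = 96°  [linear pair at C on XF]
2. ∠FDR = 16°  [same arc RF]
3. ∠DFX = 68°  [△FCD]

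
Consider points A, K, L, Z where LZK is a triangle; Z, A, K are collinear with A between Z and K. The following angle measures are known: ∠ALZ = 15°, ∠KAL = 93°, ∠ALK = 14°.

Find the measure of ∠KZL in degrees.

1. ∠LAZ = 87°  [linear pair at A on ZK]
2. ∠AZL = 78°  [△LZA]
3. ∠KZL = 78°  [A on ray ZK]

∠KZL = 78°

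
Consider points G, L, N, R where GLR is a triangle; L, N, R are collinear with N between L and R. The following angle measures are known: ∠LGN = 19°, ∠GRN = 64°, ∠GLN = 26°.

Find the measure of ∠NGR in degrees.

1. ∠GNL = 135°  [△GLN]
2. ∠GNR = 45°  [linear pair at N on LR]
3. ∠NGR = 71°  [△GNR]

∠NGR = 71°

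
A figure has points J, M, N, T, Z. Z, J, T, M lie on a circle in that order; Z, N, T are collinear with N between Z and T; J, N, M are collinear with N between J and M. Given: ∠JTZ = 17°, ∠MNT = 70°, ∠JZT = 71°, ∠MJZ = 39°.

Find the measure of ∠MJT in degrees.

1. ∠JMZ = 17°  [same arc ZJ]
2. ∠MNZ = 110°  [linear pair at N on ZT]
3. ∠MZT = 53°  [△ZNM]
4. ∠MJT = 53°  [same arc TM]

∠MJT = 53°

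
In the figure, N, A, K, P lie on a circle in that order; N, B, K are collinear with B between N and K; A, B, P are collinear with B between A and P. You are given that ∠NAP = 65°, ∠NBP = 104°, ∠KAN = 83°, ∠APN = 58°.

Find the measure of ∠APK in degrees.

1. ∠NKP = 65°  [same arc NP]
2. ∠KBP = 76°  [linear pair at B on NK]
3. ∠APK = 39°  [△KBP]

∠APK = 39°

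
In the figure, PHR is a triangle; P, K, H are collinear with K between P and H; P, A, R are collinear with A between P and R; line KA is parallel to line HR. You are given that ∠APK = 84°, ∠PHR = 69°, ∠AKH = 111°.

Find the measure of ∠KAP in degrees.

∠KAP = 27°

1. ∠HPR = 84°  [K on PH, A on PR]
2. ∠HRP = 27°  [△PHR]
3. ∠KAP = 27°  [KA∥HR, corresponding at A]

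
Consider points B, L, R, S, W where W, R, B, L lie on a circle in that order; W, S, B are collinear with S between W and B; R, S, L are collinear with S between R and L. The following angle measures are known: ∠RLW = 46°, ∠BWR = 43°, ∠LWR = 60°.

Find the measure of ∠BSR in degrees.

∠BSR = 117°

1. ∠LRW = 74°  [△WRL]
2. ∠RSW = 63°  [△WSR]
3. ∠BSR = 117°  [linear pair at S on WB]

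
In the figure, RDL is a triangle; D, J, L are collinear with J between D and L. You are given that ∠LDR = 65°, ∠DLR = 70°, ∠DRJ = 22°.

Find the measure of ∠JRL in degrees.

∠JRL = 23°

1. ∠JDR = 65°  [J on ray DL]
2. ∠JLR = 70°  [J on ray LD]
3. ∠DJR = 93°  [△RDJ]
4. ∠LJR = 87°  [linear pair at J on DL]
5. ∠JRL = 23°  [△RJL]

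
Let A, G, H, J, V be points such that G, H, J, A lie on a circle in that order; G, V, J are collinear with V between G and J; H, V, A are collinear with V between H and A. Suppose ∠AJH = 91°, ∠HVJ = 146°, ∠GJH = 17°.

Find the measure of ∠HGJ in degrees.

∠HGJ = 72°

1. ∠AGH = 89°  [cyclic GHJA, opposite ∠G+∠J]
2. ∠GVH = 34°  [linear pair at V on GJ]
3. ∠GAH = 17°  [same arc GH]
4. ∠AHG = 74°  [△GHA]
5. ∠HGJ = 72°  [△GVH]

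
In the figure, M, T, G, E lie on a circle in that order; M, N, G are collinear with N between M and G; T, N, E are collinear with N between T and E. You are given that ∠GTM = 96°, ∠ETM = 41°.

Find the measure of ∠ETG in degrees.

∠ETG = 55°

1. ∠GEM = 84°  [cyclic MTGE, opposite ∠T+∠E]
2. ∠EGM = 41°  [same arc ME]
3. ∠EMG = 55°  [△MGE]
4. ∠ETG = 55°  [same arc GE]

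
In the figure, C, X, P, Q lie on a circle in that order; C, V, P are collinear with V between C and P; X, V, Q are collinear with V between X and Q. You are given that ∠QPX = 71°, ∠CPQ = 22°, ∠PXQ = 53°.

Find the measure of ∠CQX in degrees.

1. ∠QCX = 109°  [cyclic CXPQ, opposite ∠C+∠P]
2. ∠CXQ = 22°  [same arc CQ]
3. ∠CQX = 49°  [△CXQ]

∠CQX = 49°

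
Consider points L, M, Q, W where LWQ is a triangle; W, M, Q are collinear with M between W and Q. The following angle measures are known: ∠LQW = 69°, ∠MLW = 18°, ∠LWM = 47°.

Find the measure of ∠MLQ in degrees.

1. ∠LQM = 69°  [M on ray QW]
2. ∠LMW = 115°  [△LWM]
3. ∠LMQ = 65°  [linear pair at M on WQ]
4. ∠MLQ = 46°  [△LMQ]

∠MLQ = 46°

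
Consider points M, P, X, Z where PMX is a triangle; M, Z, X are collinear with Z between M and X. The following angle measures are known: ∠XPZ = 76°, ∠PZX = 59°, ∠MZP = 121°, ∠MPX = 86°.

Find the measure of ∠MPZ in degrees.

∠MPZ = 10°

1. ∠PXZ = 45°  [△PZX]
2. ∠MXP = 45°  [Z on ray XM]
3. ∠PMX = 49°  [△PMX]
4. ∠PMZ = 49°  [Z on ray MX]
5. ∠MPZ = 10°  [△PMZ]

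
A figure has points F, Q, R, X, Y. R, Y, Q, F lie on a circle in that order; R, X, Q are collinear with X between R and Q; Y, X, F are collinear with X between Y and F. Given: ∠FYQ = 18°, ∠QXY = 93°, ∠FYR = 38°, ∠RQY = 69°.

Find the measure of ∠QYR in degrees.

1. ∠RXY = 87°  [linear pair at X on RQ]
2. ∠QRY = 55°  [△RXY]
3. ∠QYR = 56°  [△RYQ]

∠QYR = 56°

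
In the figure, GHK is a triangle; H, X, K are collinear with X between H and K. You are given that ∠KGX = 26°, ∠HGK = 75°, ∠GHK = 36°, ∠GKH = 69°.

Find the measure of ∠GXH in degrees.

∠GXH = 95°

1. ∠GKX = 69°  [X on ray KH]
2. ∠GXK = 85°  [△GXK]
3. ∠GXH = 95°  [linear pair at X on HK]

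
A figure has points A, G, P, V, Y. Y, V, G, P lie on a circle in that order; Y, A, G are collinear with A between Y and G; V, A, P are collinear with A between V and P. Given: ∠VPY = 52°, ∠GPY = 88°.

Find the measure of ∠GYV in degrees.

1. ∠VGY = 52°  [same arc YV]
2. ∠GVY = 92°  [cyclic YVGP, opposite ∠V+∠P]
3. ∠GYV = 36°  [△YVG]

∠GYV = 36°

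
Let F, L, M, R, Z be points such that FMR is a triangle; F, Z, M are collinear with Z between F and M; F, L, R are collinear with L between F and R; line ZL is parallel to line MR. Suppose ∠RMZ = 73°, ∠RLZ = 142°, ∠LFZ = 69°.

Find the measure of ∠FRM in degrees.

1. ∠FMR = 73°  [Z on ray MF]
2. ∠MFR = 69°  [Z on FM, L on FR]
3. ∠FRM = 38°  [△FMR]

∠FRM = 38°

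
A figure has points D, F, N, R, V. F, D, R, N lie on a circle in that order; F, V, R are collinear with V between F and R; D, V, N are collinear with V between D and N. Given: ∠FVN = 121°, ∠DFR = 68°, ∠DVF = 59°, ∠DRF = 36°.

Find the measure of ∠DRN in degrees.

1. ∠DVR = 121°  [vertical angles at V]
2. ∠DNR = 68°  [same arc DR]
3. ∠NDR = 23°  [△DVR]
4. ∠DRN = 89°  [△DRN]

∠DRN = 89°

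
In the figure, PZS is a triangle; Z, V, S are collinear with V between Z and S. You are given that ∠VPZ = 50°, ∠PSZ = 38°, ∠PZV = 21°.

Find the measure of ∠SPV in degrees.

∠SPV = 71°

1. ∠PVZ = 109°  [△PZV]
2. ∠PSV = 38°  [V on ray SZ]
3. ∠PVS = 71°  [linear pair at V on ZS]
4. ∠SPV = 71°  [△PVS]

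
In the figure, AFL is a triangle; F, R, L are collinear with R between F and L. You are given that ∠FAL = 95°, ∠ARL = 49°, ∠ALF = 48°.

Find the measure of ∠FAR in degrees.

1. ∠AFL = 37°  [△AFL]
2. ∠ARF = 131°  [linear pair at R on FL]
3. ∠AFR = 37°  [R on ray FL]
4. ∠FAR = 12°  [△AFR]

∠FAR = 12°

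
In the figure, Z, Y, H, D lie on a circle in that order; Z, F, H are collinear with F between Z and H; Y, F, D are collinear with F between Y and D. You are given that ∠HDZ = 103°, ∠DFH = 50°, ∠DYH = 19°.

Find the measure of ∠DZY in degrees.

1. ∠DFZ = 130°  [linear pair at F on ZH]
2. ∠DZH = 19°  [same arc HD]
3. ∠YDZ = 31°  [△ZFD]
4. ∠DHZ = 58°  [△ZHD]
5. ∠DYZ = 58°  [same arc ZD]
6. ∠DZY = 91°  [△ZYD]

∠DZY = 91°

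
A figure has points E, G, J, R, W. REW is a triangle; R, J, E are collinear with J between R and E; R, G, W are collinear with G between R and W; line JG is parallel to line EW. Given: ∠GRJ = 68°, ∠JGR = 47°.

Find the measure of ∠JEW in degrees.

1. ∠GJR = 65°  [△RJG]
2. ∠EJG = 115°  [linear pair at J on RE]
3. ∠JEW = 65°  [JG∥EW, co-interior at E–J]

∠JEW = 65°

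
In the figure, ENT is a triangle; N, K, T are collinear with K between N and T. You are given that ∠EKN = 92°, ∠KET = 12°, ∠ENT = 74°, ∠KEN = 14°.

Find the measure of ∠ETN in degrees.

∠ETN = 80°

1. ∠EKT = 88°  [linear pair at K on NT]
2. ∠ETK = 80°  [△EKT]
3. ∠ETN = 80°  [K on ray TN]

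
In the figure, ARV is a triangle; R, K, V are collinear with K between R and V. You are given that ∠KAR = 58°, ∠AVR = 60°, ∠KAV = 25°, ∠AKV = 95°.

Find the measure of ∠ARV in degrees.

∠ARV = 37°

1. ∠AKR = 85°  [linear pair at K on RV]
2. ∠ARK = 37°  [△ARK]
3. ∠ARV = 37°  [K on ray RV]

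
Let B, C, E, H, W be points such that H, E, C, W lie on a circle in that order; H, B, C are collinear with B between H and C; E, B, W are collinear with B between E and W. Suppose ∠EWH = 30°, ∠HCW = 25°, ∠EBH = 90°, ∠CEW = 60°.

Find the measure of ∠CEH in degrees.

∠CEH = 85°

1. ∠ECH = 30°  [same arc HE]
2. ∠HEW = 25°  [same arc HW]
3. ∠CHE = 65°  [△HBE]
4. ∠CEH = 85°  [△HEC]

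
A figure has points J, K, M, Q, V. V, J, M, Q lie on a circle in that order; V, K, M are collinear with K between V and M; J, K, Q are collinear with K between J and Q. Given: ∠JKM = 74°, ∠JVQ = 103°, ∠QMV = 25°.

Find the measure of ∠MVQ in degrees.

∠MVQ = 54°

1. ∠QKV = 74°  [vertical angles at K]
2. ∠QJV = 25°  [same arc VQ]
3. ∠JQV = 52°  [△VJQ]
4. ∠MVQ = 54°  [△VKQ]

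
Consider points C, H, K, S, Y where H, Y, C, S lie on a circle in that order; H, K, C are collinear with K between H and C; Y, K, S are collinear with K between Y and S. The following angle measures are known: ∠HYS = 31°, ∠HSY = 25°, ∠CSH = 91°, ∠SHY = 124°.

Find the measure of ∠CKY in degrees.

∠CKY = 97°

1. ∠HCS = 31°  [same arc HS]
2. ∠HCY = 25°  [same arc HY]
3. ∠CHS = 58°  [△HCS]
4. ∠CYS = 58°  [same arc CS]
5. ∠CKY = 97°  [△YKC]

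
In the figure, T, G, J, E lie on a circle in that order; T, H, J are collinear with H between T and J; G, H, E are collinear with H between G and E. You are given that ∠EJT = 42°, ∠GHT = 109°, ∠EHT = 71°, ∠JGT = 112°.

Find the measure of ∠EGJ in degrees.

1. ∠EGT = 42°  [same arc TE]
2. ∠GHJ = 71°  [linear pair at H on TJ]
3. ∠GTJ = 29°  [△THG]
4. ∠GJT = 39°  [△TGJ]
5. ∠EGJ = 70°  [△GHJ]

∠EGJ = 70°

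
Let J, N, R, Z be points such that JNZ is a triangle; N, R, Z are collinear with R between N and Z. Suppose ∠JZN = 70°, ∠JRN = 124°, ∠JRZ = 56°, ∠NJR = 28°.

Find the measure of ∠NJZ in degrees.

∠NJZ = 82°

1. ∠JNR = 28°  [△JNR]
2. ∠JNZ = 28°  [R on ray NZ]
3. ∠NJZ = 82°  [△JNZ]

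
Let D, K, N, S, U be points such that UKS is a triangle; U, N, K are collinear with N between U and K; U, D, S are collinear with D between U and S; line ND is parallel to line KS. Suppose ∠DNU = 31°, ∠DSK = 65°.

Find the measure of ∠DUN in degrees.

∠DUN = 84°

1. ∠SKU = 31°  [ND∥KS, corresponding at N]
2. ∠KSU = 65°  [D on ray SU]
3. ∠KUS = 84°  [△UKS]
4. ∠DUN = 84°  [N on UK, D on US]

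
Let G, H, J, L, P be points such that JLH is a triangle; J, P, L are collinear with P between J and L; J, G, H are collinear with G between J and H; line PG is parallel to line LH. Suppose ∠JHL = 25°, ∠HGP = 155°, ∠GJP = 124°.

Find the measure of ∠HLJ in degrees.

∠HLJ = 31°

1. ∠JGP = 25°  [PG∥LH, corresponding at G]
2. ∠GPJ = 31°  [△JPG]
3. ∠HLJ = 31°  [PG∥LH, corresponding at P]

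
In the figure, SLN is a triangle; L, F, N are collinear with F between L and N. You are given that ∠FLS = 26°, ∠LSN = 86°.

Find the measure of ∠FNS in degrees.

∠FNS = 68°

1. ∠NLS = 26°  [F on ray LN]
2. ∠LNS = 68°  [△SLN]
3. ∠FNS = 68°  [F on ray NL]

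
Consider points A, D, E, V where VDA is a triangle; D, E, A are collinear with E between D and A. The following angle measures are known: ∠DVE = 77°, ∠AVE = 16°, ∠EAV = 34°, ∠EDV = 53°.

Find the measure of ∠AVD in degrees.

1. ∠DAV = 34°  [E on ray AD]
2. ∠ADV = 53°  [E on ray DA]
3. ∠AVD = 93°  [△VDA]

∠AVD = 93°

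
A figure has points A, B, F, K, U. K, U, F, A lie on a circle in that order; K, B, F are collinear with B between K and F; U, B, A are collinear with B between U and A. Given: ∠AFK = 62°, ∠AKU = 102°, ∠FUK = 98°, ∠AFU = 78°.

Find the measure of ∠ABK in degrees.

1. ∠AUK = 62°  [same arc KA]
2. ∠KAU = 16°  [△KUA]
3. ∠FAK = 82°  [cyclic KUFA, opposite ∠U+∠A]
4. ∠AKF = 36°  [△KFA]
5. ∠ABK = 128°  [△KBA]

∠ABK = 128°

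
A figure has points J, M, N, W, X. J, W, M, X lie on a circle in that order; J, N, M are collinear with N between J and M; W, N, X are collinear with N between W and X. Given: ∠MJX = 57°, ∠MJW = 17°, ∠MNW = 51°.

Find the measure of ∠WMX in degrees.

∠WMX = 106°

1. ∠MWX = 57°  [same arc MX]
2. ∠MXW = 17°  [same arc WM]
3. ∠WMX = 106°  [△WMX]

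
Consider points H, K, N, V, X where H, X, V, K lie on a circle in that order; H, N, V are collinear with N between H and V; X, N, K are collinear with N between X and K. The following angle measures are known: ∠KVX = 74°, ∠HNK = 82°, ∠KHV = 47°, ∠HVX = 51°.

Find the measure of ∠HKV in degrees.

1. ∠KHX = 106°  [cyclic HXVK, opposite ∠H+∠V]
2. ∠HKX = 51°  [△HNK]
3. ∠HXK = 23°  [△HXK]
4. ∠HVK = 23°  [same arc HK]
5. ∠HKV = 110°  [△HVK]

∠HKV = 110°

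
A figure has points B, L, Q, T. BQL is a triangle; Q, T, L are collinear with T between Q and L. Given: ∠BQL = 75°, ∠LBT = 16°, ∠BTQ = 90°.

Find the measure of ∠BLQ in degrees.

∠BLQ = 74°

1. ∠BTL = 90°  [linear pair at T on QL]
2. ∠BLT = 74°  [△BTL]
3. ∠BLQ = 74°  [T on ray LQ]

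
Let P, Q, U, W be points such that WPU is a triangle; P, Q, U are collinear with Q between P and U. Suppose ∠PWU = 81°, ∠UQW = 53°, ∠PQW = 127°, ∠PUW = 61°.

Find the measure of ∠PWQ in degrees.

1. ∠UPW = 38°  [△WPU]
2. ∠QPW = 38°  [Q on ray PU]
3. ∠PWQ = 15°  [△WPQ]

∠PWQ = 15°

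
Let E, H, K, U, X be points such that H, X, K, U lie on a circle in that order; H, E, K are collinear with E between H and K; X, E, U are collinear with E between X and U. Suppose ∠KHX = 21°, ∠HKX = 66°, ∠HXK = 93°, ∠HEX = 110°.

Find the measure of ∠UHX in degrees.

1. ∠HXU = 49°  [△HEX]
2. ∠HUX = 66°  [same arc HX]
3. ∠UHX = 65°  [△HXU]

∠UHX = 65°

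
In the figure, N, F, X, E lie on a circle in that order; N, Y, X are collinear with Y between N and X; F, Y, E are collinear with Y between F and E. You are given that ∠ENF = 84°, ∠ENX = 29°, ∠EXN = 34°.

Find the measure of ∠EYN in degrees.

1. ∠EFN = 34°  [same arc NE]
2. ∠FEN = 62°  [△NFE]
3. ∠EYN = 89°  [△NYE]

∠EYN = 89°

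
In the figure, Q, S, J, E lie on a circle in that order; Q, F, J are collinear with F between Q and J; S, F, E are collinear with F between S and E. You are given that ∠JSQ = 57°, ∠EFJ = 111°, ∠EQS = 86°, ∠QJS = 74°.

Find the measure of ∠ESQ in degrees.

∠ESQ = 20°

1. ∠JQS = 49°  [△QSJ]
2. ∠QFS = 111°  [vertical angles at F]
3. ∠ESQ = 20°  [△QFS]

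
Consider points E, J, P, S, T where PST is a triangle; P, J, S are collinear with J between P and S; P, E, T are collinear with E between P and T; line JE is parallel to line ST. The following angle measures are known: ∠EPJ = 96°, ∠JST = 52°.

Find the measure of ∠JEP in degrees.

1. ∠SPT = 96°  [J on PS, E on PT]
2. ∠PST = 52°  [J on ray SP]
3. ∠PTS = 32°  [△PST]
4. ∠JEP = 32°  [JE∥ST, corresponding at E]

∠JEP = 32°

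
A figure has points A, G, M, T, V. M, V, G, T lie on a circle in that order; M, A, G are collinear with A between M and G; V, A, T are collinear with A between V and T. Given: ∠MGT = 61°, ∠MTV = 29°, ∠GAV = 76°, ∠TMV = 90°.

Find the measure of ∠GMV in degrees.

1. ∠MVT = 61°  [same arc MT]
2. ∠MAV = 104°  [linear pair at A on MG]
3. ∠GMV = 15°  [△MAV]

∠GMV = 15°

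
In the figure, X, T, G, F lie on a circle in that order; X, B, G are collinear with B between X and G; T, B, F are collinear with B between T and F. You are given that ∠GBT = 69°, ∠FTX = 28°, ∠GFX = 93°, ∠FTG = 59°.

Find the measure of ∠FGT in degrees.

∠FGT = 80°

1. ∠FBX = 69°  [vertical angles at B]
2. ∠FGX = 28°  [same arc XF]
3. ∠FBG = 111°  [linear pair at B on XG]
4. ∠GFT = 41°  [△GBF]
5. ∠FGT = 80°  [△TGF]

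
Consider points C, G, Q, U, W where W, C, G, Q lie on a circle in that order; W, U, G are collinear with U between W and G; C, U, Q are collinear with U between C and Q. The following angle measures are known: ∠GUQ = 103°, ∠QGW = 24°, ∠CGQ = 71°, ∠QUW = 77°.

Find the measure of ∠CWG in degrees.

∠CWG = 53°

1. ∠CUW = 103°  [vertical angles at U]
2. ∠QCW = 24°  [same arc WQ]
3. ∠CWG = 53°  [△WUC]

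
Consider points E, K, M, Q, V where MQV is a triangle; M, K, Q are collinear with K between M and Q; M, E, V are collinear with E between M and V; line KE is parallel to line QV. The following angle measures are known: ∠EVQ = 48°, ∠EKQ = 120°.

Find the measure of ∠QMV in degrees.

∠QMV = 72°

1. ∠MVQ = 48°  [E on ray VM]
2. ∠EKM = 60°  [linear pair at K on MQ]
3. ∠KEM = 48°  [KE∥QV, corresponding at E]
4. ∠EMK = 72°  [△MKE]
5. ∠QMV = 72°  [K on MQ, E on MV]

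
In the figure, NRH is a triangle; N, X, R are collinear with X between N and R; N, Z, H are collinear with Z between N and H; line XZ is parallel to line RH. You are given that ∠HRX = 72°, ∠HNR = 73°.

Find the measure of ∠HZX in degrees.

1. ∠HRN = 72°  [X on ray RN]
2. ∠NHR = 35°  [△NRH]
3. ∠NZX = 35°  [XZ∥RH, corresponding at Z]
4. ∠HZX = 145°  [linear pair at Z on NH]

∠HZX = 145°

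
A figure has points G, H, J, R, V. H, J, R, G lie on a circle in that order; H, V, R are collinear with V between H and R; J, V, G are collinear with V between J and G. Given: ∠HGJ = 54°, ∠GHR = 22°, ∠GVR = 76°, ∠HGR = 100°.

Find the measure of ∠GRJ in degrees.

∠GRJ = 112°

1. ∠GJR = 22°  [same arc RG]
2. ∠GRH = 58°  [△HRG]
3. ∠JGR = 46°  [△RVG]
4. ∠GRJ = 112°  [△JRG]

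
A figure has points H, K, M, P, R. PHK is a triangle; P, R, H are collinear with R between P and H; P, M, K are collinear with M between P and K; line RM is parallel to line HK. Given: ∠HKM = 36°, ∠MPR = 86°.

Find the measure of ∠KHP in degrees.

∠KHP = 58°

1. ∠HKP = 36°  [M on ray KP]
2. ∠HPK = 86°  [R on PH, M on PK]
3. ∠KHP = 58°  [△PHK]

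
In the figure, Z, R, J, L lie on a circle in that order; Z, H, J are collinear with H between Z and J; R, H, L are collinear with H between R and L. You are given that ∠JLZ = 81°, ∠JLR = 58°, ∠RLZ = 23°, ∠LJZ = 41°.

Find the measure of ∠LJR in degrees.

1. ∠JZL = 58°  [△ZJL]
2. ∠JRL = 58°  [same arc JL]
3. ∠LJR = 64°  [△RJL]

∠LJR = 64°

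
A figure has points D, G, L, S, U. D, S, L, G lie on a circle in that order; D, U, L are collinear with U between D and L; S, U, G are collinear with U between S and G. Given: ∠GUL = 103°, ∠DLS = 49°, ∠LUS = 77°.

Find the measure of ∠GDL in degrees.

∠GDL = 54°

1. ∠DUG = 77°  [linear pair at U on DL]
2. ∠DGS = 49°  [same arc DS]
3. ∠GDL = 54°  [△DUG]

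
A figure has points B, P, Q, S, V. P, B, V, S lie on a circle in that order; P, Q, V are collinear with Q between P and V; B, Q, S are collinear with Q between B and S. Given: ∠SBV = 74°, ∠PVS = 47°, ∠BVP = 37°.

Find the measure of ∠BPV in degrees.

1. ∠BQV = 69°  [△BQV]
2. ∠PBS = 47°  [same arc PS]
3. ∠BQP = 111°  [linear pair at Q on PV]
4. ∠BPV = 22°  [△PQB]

∠BPV = 22°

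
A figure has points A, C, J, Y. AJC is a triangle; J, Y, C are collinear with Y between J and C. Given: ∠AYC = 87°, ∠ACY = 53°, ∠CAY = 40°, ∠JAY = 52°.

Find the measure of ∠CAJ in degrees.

∠CAJ = 92°

1. ∠AYJ = 93°  [linear pair at Y on JC]
2. ∠ACJ = 53°  [Y on ray CJ]
3. ∠AJY = 35°  [△AJY]
4. ∠AJC = 35°  [Y on ray JC]
5. ∠CAJ = 92°  [△AJC]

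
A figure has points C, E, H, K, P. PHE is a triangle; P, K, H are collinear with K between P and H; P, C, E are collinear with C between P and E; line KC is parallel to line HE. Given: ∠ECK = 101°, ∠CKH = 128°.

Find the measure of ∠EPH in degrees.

1. ∠KCP = 79°  [linear pair at C on PE]
2. ∠CKP = 52°  [linear pair at K on PH]
3. ∠CPK = 49°  [△PKC]
4. ∠EPH = 49°  [K on PH, C on PE]

∠EPH = 49°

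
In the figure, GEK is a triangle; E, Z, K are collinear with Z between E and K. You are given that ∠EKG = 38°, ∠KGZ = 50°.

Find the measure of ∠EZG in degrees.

∠EZG = 88°

1. ∠GKZ = 38°  [Z on ray KE]
2. ∠GZK = 92°  [△GZK]
3. ∠EZG = 88°  [linear pair at Z on EK]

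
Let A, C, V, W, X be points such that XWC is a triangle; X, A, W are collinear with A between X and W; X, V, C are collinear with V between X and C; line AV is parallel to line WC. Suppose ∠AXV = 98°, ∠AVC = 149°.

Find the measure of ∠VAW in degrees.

1. ∠AVX = 31°  [linear pair at V on XC]
2. ∠VAX = 51°  [△XAV]
3. ∠VAW = 129°  [linear pair at A on XW]

∠VAW = 129°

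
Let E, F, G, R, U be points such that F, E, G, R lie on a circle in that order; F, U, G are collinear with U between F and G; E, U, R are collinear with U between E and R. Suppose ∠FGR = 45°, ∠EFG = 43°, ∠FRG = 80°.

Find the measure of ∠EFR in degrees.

1. ∠GFR = 55°  [△FGR]
2. ∠ERG = 43°  [same arc EG]
3. ∠GER = 55°  [same arc GR]
4. ∠EGR = 82°  [△EGR]
5. ∠EFR = 98°  [cyclic FEGR, opposite ∠F+∠G]

∠EFR = 98°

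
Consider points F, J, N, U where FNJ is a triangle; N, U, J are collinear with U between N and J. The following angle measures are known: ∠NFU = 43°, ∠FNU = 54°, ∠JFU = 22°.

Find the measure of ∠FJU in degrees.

1. ∠FUN = 83°  [△FNU]
2. ∠FUJ = 97°  [linear pair at U on NJ]
3. ∠FJU = 61°  [△FUJ]

∠FJU = 61°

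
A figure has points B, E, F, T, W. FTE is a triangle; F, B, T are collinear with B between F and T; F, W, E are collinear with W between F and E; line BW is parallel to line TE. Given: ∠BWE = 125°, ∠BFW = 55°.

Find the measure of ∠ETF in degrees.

∠ETF = 70°

1. ∠BWF = 55°  [linear pair at W on FE]
2. ∠FBW = 70°  [△FBW]
3. ∠ETF = 70°  [BW∥TE, corresponding at B]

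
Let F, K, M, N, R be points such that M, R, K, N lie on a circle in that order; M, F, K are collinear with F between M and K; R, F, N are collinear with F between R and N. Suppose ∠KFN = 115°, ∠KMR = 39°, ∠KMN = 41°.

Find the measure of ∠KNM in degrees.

1. ∠KNR = 39°  [same arc RK]
2. ∠MKN = 26°  [△KFN]
3. ∠KNM = 113°  [△MKN]

∠KNM = 113°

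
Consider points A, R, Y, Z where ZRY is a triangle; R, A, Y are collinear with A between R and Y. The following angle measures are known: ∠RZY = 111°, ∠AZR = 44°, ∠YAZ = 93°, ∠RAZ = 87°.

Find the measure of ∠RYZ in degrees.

∠RYZ = 20°

1. ∠ARZ = 49°  [△ZRA]
2. ∠YRZ = 49°  [A on ray RY]
3. ∠RYZ = 20°  [△ZRY]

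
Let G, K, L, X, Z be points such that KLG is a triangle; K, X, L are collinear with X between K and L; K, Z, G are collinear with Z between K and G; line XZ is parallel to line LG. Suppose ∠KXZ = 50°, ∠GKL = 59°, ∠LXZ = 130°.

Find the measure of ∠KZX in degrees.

1. ∠GLK = 50°  [XZ∥LG, corresponding at X]
2. ∠KGL = 71°  [△KLG]
3. ∠KZX = 71°  [XZ∥LG, corresponding at Z]

∠KZX = 71°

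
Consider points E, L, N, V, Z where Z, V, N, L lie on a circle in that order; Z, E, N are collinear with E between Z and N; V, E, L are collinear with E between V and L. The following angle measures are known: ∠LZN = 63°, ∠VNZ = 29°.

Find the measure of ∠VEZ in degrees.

1. ∠LVN = 63°  [same arc NL]
2. ∠NEV = 88°  [△VEN]
3. ∠VEZ = 92°  [linear pair at E on ZN]

∠VEZ = 92°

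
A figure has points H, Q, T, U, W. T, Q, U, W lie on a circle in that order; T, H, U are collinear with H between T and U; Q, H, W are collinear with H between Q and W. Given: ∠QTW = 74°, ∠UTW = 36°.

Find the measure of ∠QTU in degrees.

∠QTU = 38°

1. ∠QUW = 106°  [cyclic TQUW, opposite ∠T+∠U]
2. ∠UQW = 36°  [same arc UW]
3. ∠QWU = 38°  [△QUW]
4. ∠QTU = 38°  [same arc QU]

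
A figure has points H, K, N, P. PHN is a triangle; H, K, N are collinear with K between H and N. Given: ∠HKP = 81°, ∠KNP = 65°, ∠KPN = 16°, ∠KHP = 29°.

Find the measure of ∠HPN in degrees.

∠HPN = 86°

1. ∠HNP = 65°  [K on ray NH]
2. ∠NHP = 29°  [K on ray HN]
3. ∠HPN = 86°  [△PHN]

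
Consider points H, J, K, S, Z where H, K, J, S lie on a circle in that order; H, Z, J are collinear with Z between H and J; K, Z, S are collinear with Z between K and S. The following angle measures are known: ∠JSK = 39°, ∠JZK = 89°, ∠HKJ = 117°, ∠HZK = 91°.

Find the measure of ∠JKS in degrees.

1. ∠JHK = 39°  [same arc KJ]
2. ∠HJK = 24°  [△HKJ]
3. ∠JKS = 67°  [△KZJ]

∠JKS = 67°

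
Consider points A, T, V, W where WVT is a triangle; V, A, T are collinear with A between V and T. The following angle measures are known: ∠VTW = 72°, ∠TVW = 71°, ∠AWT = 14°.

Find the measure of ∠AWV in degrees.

1. ∠ATW = 72°  [A on ray TV]
2. ∠AVW = 71°  [A on ray VT]
3. ∠TAW = 94°  [△WAT]
4. ∠VAW = 86°  [linear pair at A on VT]
5. ∠AWV = 23°  [△WVA]

∠AWV = 23°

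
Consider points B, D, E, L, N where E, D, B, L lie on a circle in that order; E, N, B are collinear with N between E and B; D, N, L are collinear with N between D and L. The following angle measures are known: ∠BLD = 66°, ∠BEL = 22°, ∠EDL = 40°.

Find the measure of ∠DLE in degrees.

1. ∠BDL = 22°  [same arc BL]
2. ∠DBL = 92°  [△DBL]
3. ∠DEL = 88°  [cyclic EDBL, opposite ∠E+∠B]
4. ∠DLE = 52°  [△EDL]

∠DLE = 52°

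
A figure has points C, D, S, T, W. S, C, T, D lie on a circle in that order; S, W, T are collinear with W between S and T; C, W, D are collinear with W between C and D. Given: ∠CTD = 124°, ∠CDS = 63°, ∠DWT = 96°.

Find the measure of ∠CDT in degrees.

∠CDT = 23°

1. ∠CSD = 56°  [cyclic SCTD, opposite ∠S+∠T]
2. ∠DCS = 61°  [△SCD]
3. ∠DTS = 61°  [same arc SD]
4. ∠CDT = 23°  [△TWD]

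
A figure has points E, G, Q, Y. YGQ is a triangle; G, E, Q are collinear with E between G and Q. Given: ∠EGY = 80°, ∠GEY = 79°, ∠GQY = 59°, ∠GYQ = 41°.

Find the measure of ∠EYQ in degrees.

1. ∠QEY = 101°  [linear pair at E on GQ]
2. ∠EQY = 59°  [E on ray QG]
3. ∠EYQ = 20°  [△YEQ]

∠EYQ = 20°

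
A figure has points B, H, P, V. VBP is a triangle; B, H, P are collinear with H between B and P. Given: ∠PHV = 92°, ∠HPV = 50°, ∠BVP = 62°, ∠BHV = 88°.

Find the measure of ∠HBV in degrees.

1. ∠BPV = 50°  [H on ray PB]
2. ∠PBV = 68°  [△VBP]
3. ∠HBV = 68°  [H on ray BP]

∠HBV = 68°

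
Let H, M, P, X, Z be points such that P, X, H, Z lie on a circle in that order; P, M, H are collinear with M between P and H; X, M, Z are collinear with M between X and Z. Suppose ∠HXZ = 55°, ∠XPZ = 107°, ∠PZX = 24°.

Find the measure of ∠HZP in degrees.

∠HZP = 76°

1. ∠HPZ = 55°  [same arc HZ]
2. ∠PXZ = 49°  [△PXZ]
3. ∠PHZ = 49°  [same arc PZ]
4. ∠HZP = 76°  [△PHZ]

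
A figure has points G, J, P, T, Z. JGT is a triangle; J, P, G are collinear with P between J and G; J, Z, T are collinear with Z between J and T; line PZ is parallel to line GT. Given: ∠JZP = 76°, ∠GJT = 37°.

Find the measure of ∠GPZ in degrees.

∠GPZ = 113°

1. ∠GTJ = 76°  [PZ∥GT, corresponding at Z]
2. ∠JGT = 67°  [△JGT]
3. ∠JPZ = 67°  [PZ∥GT, corresponding at P]
4. ∠GPZ = 113°  [linear pair at P on JG]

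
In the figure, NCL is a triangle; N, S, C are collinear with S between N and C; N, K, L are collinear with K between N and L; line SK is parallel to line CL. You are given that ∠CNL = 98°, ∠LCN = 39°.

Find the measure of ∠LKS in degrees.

∠LKS = 137°

1. ∠CLN = 43°  [△NCL]
2. ∠NKS = 43°  [SK∥CL, corresponding at K]
3. ∠LKS = 137°  [linear pair at K on NL]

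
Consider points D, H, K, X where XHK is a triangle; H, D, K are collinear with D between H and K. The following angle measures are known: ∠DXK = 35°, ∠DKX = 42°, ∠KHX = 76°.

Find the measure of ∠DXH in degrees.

∠DXH = 27°

1. ∠KDX = 103°  [△XDK]
2. ∠DHX = 76°  [D on ray HK]
3. ∠HDX = 77°  [linear pair at D on HK]
4. ∠DXH = 27°  [△XHD]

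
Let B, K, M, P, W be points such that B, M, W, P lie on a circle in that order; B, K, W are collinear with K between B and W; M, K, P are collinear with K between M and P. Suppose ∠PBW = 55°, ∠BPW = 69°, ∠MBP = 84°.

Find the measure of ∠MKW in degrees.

1. ∠PMW = 55°  [same arc WP]
2. ∠BWP = 56°  [△BWP]
3. ∠MWP = 96°  [cyclic BMWP, opposite ∠B+∠W]
4. ∠MPW = 29°  [△MWP]
5. ∠BMP = 56°  [same arc BP]
6. ∠MBW = 29°  [same arc MW]
7. ∠BKM = 95°  [△BKM]
8. ∠MKW = 85°  [linear pair at K on BW]

∠MKW = 85°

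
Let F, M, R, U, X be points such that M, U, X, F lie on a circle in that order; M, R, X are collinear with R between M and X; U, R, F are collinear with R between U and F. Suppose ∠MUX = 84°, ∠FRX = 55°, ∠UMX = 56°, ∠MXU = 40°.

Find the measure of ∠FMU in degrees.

∠FMU = 71°

1. ∠MRU = 55°  [vertical angles at R]
2. ∠FUM = 69°  [△MRU]
3. ∠MFU = 40°  [same arc MU]
4. ∠FMU = 71°  [△MUF]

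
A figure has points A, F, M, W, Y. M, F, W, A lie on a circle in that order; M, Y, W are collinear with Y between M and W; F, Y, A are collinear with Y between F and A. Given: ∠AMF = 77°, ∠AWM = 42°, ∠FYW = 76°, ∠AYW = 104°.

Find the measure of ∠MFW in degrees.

1. ∠AWF = 103°  [cyclic MFWA, opposite ∠M+∠W]
2. ∠AFM = 42°  [same arc MA]
3. ∠FAW = 34°  [△WYA]
4. ∠FYM = 104°  [linear pair at Y on MW]
5. ∠AFW = 43°  [△FWA]
6. ∠FMW = 34°  [△MYF]
7. ∠FWM = 61°  [△FYW]
8. ∠MFW = 85°  [△MFW]

∠MFW = 85°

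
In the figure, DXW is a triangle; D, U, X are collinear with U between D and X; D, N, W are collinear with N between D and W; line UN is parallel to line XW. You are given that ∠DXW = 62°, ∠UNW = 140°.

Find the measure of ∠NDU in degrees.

∠NDU = 78°

1. ∠DUN = 62°  [UN∥XW, corresponding at U]
2. ∠DNU = 40°  [linear pair at N on DW]
3. ∠NDU = 78°  [△DUN]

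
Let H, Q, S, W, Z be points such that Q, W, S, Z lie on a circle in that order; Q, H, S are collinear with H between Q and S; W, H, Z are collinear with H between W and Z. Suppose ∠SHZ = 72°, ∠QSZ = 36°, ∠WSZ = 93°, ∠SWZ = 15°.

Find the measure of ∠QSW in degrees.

∠QSW = 57°

1. ∠QHW = 72°  [vertical angles at H]
2. ∠SHW = 108°  [linear pair at H on QS]
3. ∠QSW = 57°  [△WHS]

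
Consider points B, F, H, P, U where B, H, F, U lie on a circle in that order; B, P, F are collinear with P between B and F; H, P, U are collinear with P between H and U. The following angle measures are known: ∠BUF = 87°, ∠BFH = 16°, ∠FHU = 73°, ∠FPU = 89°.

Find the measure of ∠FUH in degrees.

1. ∠BHF = 93°  [cyclic BHFU, opposite ∠H+∠U]
2. ∠FBH = 71°  [△BHF]
3. ∠FUH = 71°  [same arc HF]

∠FUH = 71°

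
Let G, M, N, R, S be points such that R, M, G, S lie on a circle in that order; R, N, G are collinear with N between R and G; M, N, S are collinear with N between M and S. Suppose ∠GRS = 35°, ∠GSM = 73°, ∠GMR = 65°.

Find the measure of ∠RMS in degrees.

1. ∠GMS = 35°  [same arc GS]
2. ∠GRM = 73°  [same arc MG]
3. ∠MGS = 72°  [△MGS]
4. ∠MGR = 42°  [△RMG]
5. ∠MRS = 108°  [cyclic RMGS, opposite ∠R+∠G]
6. ∠MSR = 42°  [same arc RM]
7. ∠RMS = 30°  [△RMS]

∠RMS = 30°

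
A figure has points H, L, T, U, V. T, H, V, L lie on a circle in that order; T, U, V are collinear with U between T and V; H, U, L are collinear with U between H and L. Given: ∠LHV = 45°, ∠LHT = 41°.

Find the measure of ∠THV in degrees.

∠THV = 86°

1. ∠LTV = 45°  [same arc VL]
2. ∠LVT = 41°  [same arc TL]
3. ∠TLV = 94°  [△TVL]
4. ∠THV = 86°  [cyclic THVL, opposite ∠H+∠L]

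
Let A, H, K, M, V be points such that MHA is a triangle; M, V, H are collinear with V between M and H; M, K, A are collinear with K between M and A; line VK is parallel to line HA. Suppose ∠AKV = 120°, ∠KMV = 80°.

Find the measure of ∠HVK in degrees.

1. ∠MKV = 60°  [linear pair at K on MA]
2. ∠KVM = 40°  [△MVK]
3. ∠HVK = 140°  [linear pair at V on MH]

∠HVK = 140°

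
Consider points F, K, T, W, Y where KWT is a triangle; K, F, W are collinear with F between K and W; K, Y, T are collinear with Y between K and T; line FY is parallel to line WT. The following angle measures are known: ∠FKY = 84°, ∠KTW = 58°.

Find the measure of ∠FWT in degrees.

∠FWT = 38°

1. ∠TKW = 84°  [F on KW, Y on KT]
2. ∠KWT = 38°  [△KWT]
3. ∠FWT = 38°  [F on ray WK]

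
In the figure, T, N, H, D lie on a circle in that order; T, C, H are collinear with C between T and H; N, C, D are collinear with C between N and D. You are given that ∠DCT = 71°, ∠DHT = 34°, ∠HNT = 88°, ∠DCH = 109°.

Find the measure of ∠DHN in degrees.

1. ∠HDN = 37°  [△HCD]
2. ∠HDT = 92°  [cyclic TNHD, opposite ∠N+∠D]
3. ∠DTH = 54°  [△THD]
4. ∠DNH = 54°  [same arc HD]
5. ∠DHN = 89°  [△NHD]

∠DHN = 89°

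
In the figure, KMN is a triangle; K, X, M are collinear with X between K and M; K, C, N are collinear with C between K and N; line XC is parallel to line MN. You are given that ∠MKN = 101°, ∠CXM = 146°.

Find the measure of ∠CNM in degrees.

∠CNM = 45°

1. ∠CKX = 101°  [X on KM, C on KN]
2. ∠CXK = 34°  [linear pair at X on KM]
3. ∠KCX = 45°  [△KXC]
4. ∠NCX = 135°  [linear pair at C on KN]
5. ∠CNM = 45°  [XC∥MN, co-interior at N–C]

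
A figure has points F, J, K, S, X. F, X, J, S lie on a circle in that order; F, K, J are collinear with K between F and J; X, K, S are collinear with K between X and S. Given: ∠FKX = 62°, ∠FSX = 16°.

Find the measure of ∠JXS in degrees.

∠JXS = 46°

1. ∠JKX = 118°  [linear pair at K on FJ]
2. ∠FJX = 16°  [same arc FX]
3. ∠JXS = 46°  [△XKJ]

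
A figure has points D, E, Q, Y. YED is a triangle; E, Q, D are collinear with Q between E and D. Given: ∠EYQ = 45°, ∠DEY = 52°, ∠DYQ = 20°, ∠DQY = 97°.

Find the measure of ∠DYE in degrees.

1. ∠QDY = 63°  [△YQD]
2. ∠EDY = 63°  [Q on ray DE]
3. ∠DYE = 65°  [△YED]

∠DYE = 65°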